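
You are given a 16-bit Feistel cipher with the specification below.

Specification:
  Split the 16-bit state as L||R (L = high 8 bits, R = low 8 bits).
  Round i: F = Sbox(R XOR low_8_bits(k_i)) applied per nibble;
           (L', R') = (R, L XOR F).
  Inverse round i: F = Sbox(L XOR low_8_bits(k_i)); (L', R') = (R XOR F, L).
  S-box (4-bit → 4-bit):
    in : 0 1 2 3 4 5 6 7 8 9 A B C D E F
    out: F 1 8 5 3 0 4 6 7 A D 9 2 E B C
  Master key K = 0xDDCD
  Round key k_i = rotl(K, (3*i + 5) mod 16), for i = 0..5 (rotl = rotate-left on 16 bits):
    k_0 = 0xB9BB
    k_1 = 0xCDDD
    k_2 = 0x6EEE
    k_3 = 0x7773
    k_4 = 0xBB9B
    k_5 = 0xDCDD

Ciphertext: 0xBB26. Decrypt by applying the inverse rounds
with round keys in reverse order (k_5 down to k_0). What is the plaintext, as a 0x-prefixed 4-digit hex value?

0xECB6

s_0 = ciphertext = 0xBB26
s_1 = InvRound(s_0, k_5) = 0x62BB
s_2 = InvRound(s_1, k_4) = 0x7162
s_3 = InvRound(s_2, k_3) = 0x9A71
s_4 = InvRound(s_3, k_2) = 0x129A
s_5 = InvRound(s_4, k_1) = 0xB612
s_6 = InvRound(s_5, k_0) = 0xECB6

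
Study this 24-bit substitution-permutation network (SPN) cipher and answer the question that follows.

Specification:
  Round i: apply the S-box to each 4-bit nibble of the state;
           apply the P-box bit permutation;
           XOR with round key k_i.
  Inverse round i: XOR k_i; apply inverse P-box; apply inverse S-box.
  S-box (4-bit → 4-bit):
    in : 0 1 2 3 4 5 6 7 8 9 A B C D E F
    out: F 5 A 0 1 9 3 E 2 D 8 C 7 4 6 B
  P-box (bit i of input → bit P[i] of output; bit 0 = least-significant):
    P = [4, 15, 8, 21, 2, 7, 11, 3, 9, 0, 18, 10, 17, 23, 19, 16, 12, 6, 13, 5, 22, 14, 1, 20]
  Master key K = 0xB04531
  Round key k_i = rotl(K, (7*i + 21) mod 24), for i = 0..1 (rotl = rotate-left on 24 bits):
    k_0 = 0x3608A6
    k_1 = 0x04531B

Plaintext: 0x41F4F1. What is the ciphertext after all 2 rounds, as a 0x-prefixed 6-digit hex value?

s_0 = plaintext = 0x41F4F1
s_1 = Round(s_0, k_0) = 0xF53B3A
s_2 = Round(s_1, k_1) = 0x70073B

0x70073B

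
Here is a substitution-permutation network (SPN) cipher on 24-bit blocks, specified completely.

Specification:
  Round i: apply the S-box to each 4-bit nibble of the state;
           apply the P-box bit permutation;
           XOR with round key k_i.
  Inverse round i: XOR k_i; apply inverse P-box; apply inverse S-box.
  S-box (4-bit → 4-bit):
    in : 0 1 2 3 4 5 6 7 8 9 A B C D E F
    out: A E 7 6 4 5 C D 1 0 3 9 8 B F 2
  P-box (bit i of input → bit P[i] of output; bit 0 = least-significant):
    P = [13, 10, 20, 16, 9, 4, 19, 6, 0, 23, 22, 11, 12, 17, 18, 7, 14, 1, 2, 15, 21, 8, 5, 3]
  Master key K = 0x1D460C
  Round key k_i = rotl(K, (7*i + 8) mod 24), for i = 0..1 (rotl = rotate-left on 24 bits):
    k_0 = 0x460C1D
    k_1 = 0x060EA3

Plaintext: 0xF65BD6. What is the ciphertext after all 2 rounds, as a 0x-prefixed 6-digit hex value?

0x6E2684

s_0 = plaintext = 0xF65BD6
s_1 = Round(s_0, k_0) = 0x539748
s_2 = Round(s_1, k_1) = 0x6E2684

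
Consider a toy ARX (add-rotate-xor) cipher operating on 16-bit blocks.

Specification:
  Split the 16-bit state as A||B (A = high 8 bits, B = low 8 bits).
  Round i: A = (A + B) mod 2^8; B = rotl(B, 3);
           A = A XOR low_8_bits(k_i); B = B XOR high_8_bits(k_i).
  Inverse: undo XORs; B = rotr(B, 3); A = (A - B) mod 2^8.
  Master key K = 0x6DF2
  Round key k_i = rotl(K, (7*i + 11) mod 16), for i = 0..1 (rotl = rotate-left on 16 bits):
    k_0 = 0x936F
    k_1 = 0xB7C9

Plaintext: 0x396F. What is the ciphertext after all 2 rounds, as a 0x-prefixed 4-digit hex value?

0x66F0

s_0 = plaintext = 0x396F
s_1 = Round(s_0, k_0) = 0xC7E8
s_2 = Round(s_1, k_1) = 0x66F0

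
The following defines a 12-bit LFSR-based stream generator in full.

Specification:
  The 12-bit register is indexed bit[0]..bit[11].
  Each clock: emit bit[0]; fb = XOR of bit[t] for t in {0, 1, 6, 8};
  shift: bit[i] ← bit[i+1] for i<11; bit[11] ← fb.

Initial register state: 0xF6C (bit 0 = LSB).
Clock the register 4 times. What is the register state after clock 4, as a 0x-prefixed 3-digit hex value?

reg_0 = 0xF6C
clock 1: out=0, reg = 0x7B6
clock 2: out=0, reg = 0x3DB
clock 3: out=1, reg = 0x1ED
clock 4: out=1, reg = 0x8F6

0x8F6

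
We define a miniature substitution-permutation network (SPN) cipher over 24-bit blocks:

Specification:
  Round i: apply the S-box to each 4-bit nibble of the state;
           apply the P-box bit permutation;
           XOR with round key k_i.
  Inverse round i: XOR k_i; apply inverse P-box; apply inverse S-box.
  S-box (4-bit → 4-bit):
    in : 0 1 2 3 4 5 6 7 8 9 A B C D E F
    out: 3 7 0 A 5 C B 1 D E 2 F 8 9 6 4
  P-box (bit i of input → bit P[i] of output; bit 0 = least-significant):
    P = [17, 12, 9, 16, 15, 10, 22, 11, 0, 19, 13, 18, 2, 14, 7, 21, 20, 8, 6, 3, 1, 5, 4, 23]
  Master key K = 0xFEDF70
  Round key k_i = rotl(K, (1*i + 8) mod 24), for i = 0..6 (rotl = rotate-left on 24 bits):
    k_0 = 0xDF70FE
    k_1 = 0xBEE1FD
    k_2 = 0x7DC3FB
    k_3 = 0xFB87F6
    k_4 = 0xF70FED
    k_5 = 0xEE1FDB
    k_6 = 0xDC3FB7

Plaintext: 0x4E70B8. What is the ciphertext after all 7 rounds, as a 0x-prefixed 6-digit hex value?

0x035FD4

s_0 = plaintext = 0x4E70B8
s_1 = Round(s_0, k_0) = 0x94FFA9
s_2 = Round(s_1, k_1) = 0x2FD70D
s_3 = Round(s_2, k_2) = 0x5E47BE
s_4 = Round(s_3, k_3) = 0x3B1823
s_5 = Round(s_4, k_4) = 0x627E00
s_6 = Round(s_5, k_5) = 0x64ABFD
s_7 = Round(s_6, k_6) = 0x035FD4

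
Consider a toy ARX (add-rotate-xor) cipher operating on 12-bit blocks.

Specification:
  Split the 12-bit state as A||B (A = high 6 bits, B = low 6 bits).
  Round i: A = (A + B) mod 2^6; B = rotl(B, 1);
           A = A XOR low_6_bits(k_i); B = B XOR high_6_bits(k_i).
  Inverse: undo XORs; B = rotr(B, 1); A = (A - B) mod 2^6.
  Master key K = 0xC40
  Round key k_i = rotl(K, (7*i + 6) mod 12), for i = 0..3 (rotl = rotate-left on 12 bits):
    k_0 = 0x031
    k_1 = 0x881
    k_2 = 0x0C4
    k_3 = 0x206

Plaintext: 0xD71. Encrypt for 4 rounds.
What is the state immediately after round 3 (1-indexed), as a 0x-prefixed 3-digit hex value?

s_0 = plaintext = 0xD71
s_1 = Round(s_0, k_0) = 0x5E3
s_2 = Round(s_1, k_1) = 0xEE5
s_3 = Round(s_2, k_2) = 0x908
s_4 = Round(s_3, k_3) = 0xA98

0x908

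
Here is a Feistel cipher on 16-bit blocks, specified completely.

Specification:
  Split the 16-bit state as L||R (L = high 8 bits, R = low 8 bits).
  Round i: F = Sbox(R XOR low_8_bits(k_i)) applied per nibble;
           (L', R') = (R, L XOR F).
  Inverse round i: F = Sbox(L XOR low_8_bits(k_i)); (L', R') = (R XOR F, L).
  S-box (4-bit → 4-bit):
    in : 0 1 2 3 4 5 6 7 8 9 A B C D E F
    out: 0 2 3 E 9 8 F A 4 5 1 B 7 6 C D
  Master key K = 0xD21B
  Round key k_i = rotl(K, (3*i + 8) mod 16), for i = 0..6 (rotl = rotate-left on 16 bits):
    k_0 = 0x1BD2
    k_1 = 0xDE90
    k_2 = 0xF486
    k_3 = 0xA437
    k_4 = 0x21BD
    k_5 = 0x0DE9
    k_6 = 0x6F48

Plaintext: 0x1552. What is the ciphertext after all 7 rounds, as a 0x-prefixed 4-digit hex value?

s_0 = plaintext = 0x1552
s_1 = Round(s_0, k_0) = 0x5255
s_2 = Round(s_1, k_1) = 0x552A
s_3 = Round(s_2, k_2) = 0x2A42
s_4 = Round(s_3, k_3) = 0x4282
s_5 = Round(s_4, k_4) = 0x82AF
s_6 = Round(s_5, k_5) = 0xAF1D
s_7 = Round(s_6, k_6) = 0x1D27

0x1D27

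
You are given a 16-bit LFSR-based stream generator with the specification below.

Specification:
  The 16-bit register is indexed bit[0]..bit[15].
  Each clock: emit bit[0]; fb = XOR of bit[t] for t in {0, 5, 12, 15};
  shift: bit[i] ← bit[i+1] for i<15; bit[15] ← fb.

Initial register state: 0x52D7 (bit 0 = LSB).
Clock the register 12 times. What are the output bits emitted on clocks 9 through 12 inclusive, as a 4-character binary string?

reg_0 = 0x52D7
clock 1: out=1, reg = 0x296B
clock 2: out=1, reg = 0x14B5
clock 3: out=1, reg = 0x8A5A
clock 4: out=0, reg = 0xC52D
clock 5: out=1, reg = 0xE296
clock 6: out=0, reg = 0xF14B
clock 7: out=1, reg = 0xF8A5
clock 8: out=1, reg = 0x7C52
clock 9: out=0, reg = 0xBE29
clock 10: out=1, reg = 0x5F14
clock 11: out=0, reg = 0xAF8A
clock 12: out=0, reg = 0xD7C5

0100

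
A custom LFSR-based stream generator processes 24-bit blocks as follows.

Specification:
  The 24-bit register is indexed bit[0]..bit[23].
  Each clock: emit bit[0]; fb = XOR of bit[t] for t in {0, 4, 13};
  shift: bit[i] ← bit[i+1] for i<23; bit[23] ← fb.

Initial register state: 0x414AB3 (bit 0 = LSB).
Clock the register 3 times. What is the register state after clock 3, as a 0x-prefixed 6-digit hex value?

reg_0 = 0x414AB3
clock 1: out=1, reg = 0x20A559
clock 2: out=1, reg = 0x9052AC
clock 3: out=0, reg = 0x482956

0x482956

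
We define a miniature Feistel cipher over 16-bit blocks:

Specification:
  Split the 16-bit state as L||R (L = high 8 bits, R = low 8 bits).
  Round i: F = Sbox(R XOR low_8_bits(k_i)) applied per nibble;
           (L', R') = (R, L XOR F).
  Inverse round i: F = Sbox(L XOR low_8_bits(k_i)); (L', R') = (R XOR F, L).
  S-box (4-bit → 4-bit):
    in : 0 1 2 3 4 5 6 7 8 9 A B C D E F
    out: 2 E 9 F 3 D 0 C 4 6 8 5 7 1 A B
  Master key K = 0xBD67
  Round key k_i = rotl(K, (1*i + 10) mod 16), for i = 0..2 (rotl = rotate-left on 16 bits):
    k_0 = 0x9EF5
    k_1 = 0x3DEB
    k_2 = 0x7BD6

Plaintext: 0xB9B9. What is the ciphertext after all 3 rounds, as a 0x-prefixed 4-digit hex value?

0xB487

s_0 = plaintext = 0xB9B9
s_1 = Round(s_0, k_0) = 0xB98E
s_2 = Round(s_1, k_1) = 0x8EB4
s_3 = Round(s_2, k_2) = 0xB487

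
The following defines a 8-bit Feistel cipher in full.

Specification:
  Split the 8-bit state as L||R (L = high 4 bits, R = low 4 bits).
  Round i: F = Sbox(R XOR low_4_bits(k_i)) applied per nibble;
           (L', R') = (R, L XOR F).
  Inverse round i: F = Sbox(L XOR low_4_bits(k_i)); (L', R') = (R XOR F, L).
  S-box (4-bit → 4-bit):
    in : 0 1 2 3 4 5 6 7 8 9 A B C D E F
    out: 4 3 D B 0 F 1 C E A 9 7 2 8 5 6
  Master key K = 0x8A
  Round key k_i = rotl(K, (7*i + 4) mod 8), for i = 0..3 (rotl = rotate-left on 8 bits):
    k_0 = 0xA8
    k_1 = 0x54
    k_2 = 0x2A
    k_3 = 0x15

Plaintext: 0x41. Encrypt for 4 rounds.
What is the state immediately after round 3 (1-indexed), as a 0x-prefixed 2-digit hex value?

0x83

s_0 = plaintext = 0x41
s_1 = Round(s_0, k_0) = 0x1E
s_2 = Round(s_1, k_1) = 0xE8
s_3 = Round(s_2, k_2) = 0x83
s_4 = Round(s_3, k_3) = 0x39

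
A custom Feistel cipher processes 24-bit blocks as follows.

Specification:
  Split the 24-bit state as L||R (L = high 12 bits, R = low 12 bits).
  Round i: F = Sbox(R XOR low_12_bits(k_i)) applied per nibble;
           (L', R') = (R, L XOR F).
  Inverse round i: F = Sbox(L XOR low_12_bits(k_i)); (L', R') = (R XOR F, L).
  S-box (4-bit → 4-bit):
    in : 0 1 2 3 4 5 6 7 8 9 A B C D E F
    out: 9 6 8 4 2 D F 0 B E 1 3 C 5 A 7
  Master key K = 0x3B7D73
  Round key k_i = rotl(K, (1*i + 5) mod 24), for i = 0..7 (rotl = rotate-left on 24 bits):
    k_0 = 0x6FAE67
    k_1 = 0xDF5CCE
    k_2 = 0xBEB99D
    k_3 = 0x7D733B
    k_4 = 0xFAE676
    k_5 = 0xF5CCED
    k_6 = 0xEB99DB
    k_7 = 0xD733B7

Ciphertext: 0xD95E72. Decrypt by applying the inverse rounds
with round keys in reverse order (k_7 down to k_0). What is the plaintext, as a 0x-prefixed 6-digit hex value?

s_0 = ciphertext = 0xD95E72
s_1 = InvRound(s_0, k_7) = 0x4FAD95
s_2 = InvRound(s_1, k_6) = 0x8134FA
s_3 = InvRound(s_2, k_5) = 0x680813
s_4 = InvRound(s_3, k_4) = 0x16C680
s_5 = InvRound(s_4, k_3) = 0xE5016C
s_6 = InvRound(s_5, k_2) = 0x1A9E50
s_7 = InvRound(s_6, k_1) = 0xBA01A9
s_8 = InvRound(s_7, k_0) = 0xC69BA0

0xC69BA0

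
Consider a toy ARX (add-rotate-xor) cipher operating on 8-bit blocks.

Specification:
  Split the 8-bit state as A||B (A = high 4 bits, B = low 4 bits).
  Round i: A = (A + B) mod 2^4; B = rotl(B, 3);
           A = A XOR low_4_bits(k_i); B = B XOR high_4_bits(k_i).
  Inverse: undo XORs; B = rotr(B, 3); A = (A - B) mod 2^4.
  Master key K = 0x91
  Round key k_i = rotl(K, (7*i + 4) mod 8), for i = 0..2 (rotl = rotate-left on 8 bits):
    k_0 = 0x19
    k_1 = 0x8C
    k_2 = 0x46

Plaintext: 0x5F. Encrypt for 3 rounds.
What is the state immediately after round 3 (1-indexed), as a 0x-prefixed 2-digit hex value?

s_0 = plaintext = 0x5F
s_1 = Round(s_0, k_0) = 0xDE
s_2 = Round(s_1, k_1) = 0x7F
s_3 = Round(s_2, k_2) = 0x0B

0x0B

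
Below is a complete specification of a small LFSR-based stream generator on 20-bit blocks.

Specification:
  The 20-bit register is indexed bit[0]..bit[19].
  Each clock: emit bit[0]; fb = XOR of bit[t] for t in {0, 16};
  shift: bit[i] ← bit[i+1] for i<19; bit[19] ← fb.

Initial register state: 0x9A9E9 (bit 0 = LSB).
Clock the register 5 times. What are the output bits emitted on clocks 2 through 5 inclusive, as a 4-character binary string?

0010

reg_0 = 0x9A9E9
clock 1: out=1, reg = 0x4D4F4
clock 2: out=0, reg = 0x26A7A
clock 3: out=0, reg = 0x1353D
clock 4: out=1, reg = 0x09A9E
clock 5: out=0, reg = 0x04D4F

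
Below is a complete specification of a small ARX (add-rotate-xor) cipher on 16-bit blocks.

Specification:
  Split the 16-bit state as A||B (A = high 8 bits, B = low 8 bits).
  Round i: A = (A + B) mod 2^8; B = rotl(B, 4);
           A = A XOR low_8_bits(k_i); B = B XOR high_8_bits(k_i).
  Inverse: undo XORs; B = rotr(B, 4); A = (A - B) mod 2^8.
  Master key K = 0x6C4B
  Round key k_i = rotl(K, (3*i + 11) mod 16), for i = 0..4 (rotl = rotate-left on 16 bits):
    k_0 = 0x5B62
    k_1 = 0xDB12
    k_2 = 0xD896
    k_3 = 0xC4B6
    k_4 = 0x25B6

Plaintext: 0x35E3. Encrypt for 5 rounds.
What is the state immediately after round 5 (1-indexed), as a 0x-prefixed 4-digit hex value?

s_0 = plaintext = 0x35E3
s_1 = Round(s_0, k_0) = 0x7A65
s_2 = Round(s_1, k_1) = 0xCD8D
s_3 = Round(s_2, k_2) = 0xCC00
s_4 = Round(s_3, k_3) = 0x7AC4
s_5 = Round(s_4, k_4) = 0x8869

0x8869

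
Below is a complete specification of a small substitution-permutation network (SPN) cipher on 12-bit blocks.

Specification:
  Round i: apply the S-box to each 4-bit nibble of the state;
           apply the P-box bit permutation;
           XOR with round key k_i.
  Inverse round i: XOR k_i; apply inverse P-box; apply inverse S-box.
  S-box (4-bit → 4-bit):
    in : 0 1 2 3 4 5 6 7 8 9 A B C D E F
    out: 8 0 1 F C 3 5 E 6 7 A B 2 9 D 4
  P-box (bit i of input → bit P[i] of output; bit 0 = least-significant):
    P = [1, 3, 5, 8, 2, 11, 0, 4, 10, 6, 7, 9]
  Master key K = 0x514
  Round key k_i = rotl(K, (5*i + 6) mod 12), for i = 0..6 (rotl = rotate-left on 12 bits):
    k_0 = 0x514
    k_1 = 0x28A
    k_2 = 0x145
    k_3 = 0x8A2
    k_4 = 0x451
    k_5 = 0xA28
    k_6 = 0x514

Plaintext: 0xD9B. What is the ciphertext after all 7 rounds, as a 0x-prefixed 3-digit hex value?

0xAC5

s_0 = plaintext = 0xD9B
s_1 = Round(s_0, k_0) = 0xA1B
s_2 = Round(s_1, k_1) = 0x1C0
s_3 = Round(s_2, k_2) = 0x845
s_4 = Round(s_3, k_3) = 0x879
s_5 = Round(s_4, k_4) = 0xCAA
s_6 = Round(s_5, k_5) = 0x370
s_7 = Round(s_6, k_6) = 0xAC5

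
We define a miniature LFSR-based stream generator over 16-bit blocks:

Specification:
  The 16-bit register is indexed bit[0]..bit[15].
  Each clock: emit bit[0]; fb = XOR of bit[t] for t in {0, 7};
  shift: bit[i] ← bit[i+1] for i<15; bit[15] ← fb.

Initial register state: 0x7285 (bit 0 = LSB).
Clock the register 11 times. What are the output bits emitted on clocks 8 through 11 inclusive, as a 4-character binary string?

reg_0 = 0x7285
clock 1: out=1, reg = 0x3942
clock 2: out=0, reg = 0x1CA1
clock 3: out=1, reg = 0x0E50
clock 4: out=0, reg = 0x0728
clock 5: out=0, reg = 0x0394
clock 6: out=0, reg = 0x81CA
clock 7: out=0, reg = 0xC0E5
clock 8: out=1, reg = 0x6072
clock 9: out=0, reg = 0x3039
clock 10: out=1, reg = 0x981C
clock 11: out=0, reg = 0x4C0E

1010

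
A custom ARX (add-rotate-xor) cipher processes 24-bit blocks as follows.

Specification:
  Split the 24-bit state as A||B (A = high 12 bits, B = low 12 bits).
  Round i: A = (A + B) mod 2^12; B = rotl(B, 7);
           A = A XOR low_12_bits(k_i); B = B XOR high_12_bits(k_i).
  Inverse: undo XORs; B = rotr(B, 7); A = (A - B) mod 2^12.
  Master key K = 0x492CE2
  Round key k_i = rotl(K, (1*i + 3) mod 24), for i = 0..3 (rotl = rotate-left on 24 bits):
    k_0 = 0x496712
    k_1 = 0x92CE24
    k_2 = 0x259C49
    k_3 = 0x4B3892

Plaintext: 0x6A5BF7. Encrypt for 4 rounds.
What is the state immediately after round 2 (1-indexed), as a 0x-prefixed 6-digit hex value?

0xAF3DD6

s_0 = plaintext = 0x6A5BF7
s_1 = Round(s_0, k_0) = 0x58EF49
s_2 = Round(s_1, k_1) = 0xAF3DD6
s_3 = Round(s_2, k_2) = 0x480937
s_4 = Round(s_3, k_3) = 0x525F7A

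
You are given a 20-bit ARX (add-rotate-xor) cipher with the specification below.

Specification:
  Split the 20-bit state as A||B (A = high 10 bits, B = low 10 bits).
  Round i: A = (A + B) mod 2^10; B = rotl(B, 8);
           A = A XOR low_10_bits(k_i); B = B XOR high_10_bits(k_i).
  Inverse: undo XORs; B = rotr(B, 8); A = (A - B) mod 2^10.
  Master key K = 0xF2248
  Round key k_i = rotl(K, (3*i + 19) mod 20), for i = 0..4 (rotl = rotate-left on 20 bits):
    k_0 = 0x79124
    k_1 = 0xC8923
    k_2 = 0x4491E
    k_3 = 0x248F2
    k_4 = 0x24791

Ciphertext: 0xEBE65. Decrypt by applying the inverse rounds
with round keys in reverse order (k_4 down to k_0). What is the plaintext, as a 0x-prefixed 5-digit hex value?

0xB9DFC

s_0 = ciphertext = 0xEBE65
s_1 = InvRound(s_0, k_4) = 0x1B3D2
s_2 = InvRound(s_1, k_3) = 0xE6D03
s_3 = InvRound(s_2, k_2) = 0x90444
s_4 = InvRound(s_3, k_1) = 0x71D9B
s_5 = InvRound(s_4, k_0) = 0xB9DFC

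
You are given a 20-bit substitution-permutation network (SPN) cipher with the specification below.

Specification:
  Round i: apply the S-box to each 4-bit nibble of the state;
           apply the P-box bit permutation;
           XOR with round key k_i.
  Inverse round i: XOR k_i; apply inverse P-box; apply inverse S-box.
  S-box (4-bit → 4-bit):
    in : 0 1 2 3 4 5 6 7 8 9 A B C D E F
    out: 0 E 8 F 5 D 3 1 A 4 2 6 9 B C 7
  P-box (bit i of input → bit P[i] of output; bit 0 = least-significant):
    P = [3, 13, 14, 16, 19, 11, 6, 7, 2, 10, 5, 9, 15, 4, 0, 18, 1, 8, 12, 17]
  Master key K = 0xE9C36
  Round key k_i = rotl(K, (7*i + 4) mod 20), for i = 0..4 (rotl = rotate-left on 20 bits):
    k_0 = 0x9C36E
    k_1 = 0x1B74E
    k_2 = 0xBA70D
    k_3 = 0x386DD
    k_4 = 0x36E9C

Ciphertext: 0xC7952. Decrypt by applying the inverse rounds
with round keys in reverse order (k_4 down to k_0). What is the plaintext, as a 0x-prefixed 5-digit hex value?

0x1F357

s_0 = ciphertext = 0xC7952
s_1 = InvRound(s_0, k_4) = 0x32D5C
s_2 = InvRound(s_1, k_3) = 0xA428A
s_3 = InvRound(s_2, k_2) = 0x64621
s_4 = InvRound(s_3, k_1) = 0x35493
s_5 = InvRound(s_4, k_0) = 0x1F357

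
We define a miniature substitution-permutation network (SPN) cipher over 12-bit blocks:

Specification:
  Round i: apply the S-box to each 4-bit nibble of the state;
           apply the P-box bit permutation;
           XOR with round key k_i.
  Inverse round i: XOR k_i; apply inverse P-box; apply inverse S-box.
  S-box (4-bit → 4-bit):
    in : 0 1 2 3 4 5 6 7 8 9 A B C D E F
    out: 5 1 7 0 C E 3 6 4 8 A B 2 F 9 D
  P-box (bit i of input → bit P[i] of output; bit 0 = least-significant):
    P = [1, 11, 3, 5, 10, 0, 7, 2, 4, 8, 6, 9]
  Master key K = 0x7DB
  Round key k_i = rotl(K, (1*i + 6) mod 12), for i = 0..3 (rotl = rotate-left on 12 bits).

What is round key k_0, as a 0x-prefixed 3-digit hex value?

K = 0x7DB
k_0 = rotl(K, (1*0+6) mod 12) = rotl(K, 6) = 0x6DF

0x6DF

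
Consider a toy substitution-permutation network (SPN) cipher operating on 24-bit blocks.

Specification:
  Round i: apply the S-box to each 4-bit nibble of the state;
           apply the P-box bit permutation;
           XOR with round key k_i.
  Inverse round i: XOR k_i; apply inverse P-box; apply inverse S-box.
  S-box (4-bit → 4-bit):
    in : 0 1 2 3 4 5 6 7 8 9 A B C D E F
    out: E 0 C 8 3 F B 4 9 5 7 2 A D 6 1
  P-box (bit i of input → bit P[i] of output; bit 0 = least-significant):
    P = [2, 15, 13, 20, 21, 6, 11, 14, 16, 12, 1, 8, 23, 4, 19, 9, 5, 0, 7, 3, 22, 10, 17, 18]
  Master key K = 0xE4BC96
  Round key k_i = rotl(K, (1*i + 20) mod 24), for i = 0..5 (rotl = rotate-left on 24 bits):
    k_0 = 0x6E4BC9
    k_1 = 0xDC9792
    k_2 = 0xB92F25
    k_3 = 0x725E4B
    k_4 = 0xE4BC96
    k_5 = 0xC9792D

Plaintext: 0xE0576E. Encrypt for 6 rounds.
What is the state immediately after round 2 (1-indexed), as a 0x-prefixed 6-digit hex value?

s_0 = plaintext = 0xE0576E
s_1 = Round(s_0, k_0) = 0xC4AD12
s_2 = Round(s_1, k_1) = 0x41B2A1
s_3 = Round(s_2, k_2) = 0xD92277
s_4 = Round(s_3, k_3) = 0x3C75E9
s_5 = Round(s_4, k_4) = 0xE985D9
s_6 = Round(s_5, k_5) = 0x6A068B

0x41B2A1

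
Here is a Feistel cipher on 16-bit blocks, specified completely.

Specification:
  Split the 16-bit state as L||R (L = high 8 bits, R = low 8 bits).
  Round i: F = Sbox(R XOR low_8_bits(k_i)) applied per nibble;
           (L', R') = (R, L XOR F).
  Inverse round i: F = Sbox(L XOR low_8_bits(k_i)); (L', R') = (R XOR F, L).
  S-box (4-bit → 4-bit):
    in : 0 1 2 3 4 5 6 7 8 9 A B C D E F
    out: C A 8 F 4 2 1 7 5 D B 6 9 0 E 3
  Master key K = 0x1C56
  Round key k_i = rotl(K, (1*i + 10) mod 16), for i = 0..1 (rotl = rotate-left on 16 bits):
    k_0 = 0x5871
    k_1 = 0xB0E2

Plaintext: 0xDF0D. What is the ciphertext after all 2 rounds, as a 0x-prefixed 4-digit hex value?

0xA649

s_0 = plaintext = 0xDF0D
s_1 = Round(s_0, k_0) = 0x0DA6
s_2 = Round(s_1, k_1) = 0xA649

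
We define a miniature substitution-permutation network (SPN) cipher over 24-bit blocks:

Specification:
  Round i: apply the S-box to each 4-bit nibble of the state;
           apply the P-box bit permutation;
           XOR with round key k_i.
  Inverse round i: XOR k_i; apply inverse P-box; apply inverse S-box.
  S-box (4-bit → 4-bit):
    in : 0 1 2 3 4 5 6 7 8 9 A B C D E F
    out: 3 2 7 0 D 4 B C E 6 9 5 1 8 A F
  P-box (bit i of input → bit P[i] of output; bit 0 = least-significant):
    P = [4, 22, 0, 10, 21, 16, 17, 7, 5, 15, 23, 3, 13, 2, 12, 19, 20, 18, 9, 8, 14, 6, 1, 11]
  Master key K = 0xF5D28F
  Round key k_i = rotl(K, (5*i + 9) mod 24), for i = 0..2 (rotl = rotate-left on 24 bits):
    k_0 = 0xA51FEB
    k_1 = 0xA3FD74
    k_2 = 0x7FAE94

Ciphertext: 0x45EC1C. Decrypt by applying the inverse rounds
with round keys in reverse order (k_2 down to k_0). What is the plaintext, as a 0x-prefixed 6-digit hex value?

s_0 = ciphertext = 0x45EC1C
s_1 = InvRound(s_0, k_2) = 0xCBDD43
s_2 = InvRound(s_1, k_1) = 0x536CC2
s_3 = InvRound(s_2, k_0) = 0xCFB4B9

0xCFB4B9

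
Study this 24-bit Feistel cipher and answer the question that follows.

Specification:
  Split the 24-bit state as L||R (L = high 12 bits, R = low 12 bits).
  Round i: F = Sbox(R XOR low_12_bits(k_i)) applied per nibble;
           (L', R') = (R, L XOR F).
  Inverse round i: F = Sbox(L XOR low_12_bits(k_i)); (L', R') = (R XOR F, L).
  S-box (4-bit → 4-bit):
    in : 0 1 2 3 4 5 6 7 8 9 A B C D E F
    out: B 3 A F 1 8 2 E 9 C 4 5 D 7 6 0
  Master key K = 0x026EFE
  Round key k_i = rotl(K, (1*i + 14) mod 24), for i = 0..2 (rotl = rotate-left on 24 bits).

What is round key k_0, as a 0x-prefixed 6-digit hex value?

0xBF809B

K = 0x026EFE
k_0 = rotl(K, (1*0+14) mod 24) = rotl(K, 14) = 0xBF809B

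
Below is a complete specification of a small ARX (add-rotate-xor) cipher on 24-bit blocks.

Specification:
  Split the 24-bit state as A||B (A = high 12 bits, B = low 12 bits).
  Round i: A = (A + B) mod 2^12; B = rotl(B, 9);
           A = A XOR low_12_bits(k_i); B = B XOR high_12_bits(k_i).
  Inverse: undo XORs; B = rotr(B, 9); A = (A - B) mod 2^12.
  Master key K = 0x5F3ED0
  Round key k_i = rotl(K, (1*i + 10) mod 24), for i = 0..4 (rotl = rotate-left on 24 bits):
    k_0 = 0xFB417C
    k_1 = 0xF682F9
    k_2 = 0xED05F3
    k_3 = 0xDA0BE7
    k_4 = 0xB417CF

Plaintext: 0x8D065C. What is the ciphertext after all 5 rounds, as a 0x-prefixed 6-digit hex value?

s_0 = plaintext = 0x8D065C
s_1 = Round(s_0, k_0) = 0xE5077F
s_2 = Round(s_1, k_1) = 0x736187
s_3 = Round(s_2, k_2) = 0xD4E0E0
s_4 = Round(s_3, k_3) = 0x5C9DBC
s_5 = Round(s_4, k_4) = 0x44A2F6

0x44A2F6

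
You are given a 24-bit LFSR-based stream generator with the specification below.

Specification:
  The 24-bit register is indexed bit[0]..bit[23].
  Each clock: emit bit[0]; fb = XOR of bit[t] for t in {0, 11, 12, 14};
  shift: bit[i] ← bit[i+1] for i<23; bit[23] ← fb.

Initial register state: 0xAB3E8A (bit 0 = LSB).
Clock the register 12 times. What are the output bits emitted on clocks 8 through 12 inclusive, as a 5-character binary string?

10111

reg_0 = 0xAB3E8A
clock 1: out=0, reg = 0x559F45
clock 2: out=1, reg = 0xAACFA2
clock 3: out=0, reg = 0x5567D1
clock 4: out=1, reg = 0x2AB3E8
clock 5: out=0, reg = 0x9559F4
clock 6: out=0, reg = 0xCAACFA
clock 7: out=0, reg = 0xE5567D
clock 8: out=1, reg = 0xF2AB3E
clock 9: out=0, reg = 0xF9559F
clock 10: out=1, reg = 0xFCAACF
clock 11: out=1, reg = 0x7E5567
clock 12: out=1, reg = 0xBF2AB3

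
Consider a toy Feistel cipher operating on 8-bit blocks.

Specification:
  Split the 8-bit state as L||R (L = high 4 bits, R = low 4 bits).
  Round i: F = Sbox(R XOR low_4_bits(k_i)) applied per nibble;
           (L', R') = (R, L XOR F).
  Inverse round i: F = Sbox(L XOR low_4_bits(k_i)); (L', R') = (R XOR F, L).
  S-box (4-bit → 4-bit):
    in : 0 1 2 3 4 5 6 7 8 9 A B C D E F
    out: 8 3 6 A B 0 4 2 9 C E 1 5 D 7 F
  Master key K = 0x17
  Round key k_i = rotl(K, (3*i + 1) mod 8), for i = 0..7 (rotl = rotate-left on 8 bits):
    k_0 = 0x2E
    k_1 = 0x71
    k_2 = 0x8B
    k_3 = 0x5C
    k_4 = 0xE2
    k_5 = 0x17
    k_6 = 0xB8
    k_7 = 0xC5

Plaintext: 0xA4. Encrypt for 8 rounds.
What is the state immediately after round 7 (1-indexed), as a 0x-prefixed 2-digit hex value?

0x45

s_0 = plaintext = 0xA4
s_1 = Round(s_0, k_0) = 0x44
s_2 = Round(s_1, k_1) = 0x44
s_3 = Round(s_2, k_2) = 0x4B
s_4 = Round(s_3, k_3) = 0xB6
s_5 = Round(s_4, k_4) = 0x60
s_6 = Round(s_5, k_5) = 0x04
s_7 = Round(s_6, k_6) = 0x45
s_8 = Round(s_7, k_7) = 0x5C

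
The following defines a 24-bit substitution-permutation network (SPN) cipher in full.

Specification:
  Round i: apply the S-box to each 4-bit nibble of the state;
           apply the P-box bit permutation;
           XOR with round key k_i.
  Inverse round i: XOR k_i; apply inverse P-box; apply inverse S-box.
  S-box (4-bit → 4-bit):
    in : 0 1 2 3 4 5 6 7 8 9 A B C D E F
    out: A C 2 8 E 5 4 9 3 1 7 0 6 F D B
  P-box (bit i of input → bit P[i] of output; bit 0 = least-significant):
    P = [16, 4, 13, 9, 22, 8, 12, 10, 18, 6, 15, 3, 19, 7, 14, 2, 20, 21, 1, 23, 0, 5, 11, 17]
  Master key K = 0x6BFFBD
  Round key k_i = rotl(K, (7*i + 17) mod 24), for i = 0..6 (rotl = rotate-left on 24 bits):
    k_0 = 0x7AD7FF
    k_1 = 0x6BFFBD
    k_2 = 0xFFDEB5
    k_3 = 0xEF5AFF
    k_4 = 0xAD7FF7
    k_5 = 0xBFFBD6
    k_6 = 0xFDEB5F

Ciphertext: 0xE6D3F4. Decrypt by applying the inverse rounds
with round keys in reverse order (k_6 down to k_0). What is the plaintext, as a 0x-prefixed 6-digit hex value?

0x396664

s_0 = ciphertext = 0xE6D3F4
s_1 = InvRound(s_0, k_6) = 0xD58365
s_2 = InvRound(s_1, k_5) = 0xDCAB5C
s_3 = InvRound(s_2, k_4) = 0x8AC1E9
s_4 = InvRound(s_3, k_3) = 0x6C35AF
s_5 = InvRound(s_4, k_2) = 0x1E612D
s_6 = InvRound(s_5, k_1) = 0x6825EF
s_7 = InvRound(s_6, k_0) = 0x396664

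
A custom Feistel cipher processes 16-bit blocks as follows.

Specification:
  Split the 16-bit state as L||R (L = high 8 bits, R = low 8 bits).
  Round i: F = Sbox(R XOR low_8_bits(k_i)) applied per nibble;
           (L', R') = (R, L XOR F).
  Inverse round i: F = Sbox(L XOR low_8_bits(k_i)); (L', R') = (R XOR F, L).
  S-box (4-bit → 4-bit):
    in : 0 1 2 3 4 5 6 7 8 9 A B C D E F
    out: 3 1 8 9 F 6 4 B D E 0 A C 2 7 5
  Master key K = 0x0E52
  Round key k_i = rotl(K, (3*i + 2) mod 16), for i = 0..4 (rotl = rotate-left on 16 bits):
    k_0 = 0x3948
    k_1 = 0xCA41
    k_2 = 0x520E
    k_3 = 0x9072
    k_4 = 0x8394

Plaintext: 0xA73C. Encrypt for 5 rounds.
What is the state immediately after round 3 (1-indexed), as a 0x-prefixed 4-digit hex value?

0x5274

s_0 = plaintext = 0xA73C
s_1 = Round(s_0, k_0) = 0x3C18
s_2 = Round(s_1, k_1) = 0x1852
s_3 = Round(s_2, k_2) = 0x5274
s_4 = Round(s_3, k_3) = 0x7466
s_5 = Round(s_4, k_4) = 0x662C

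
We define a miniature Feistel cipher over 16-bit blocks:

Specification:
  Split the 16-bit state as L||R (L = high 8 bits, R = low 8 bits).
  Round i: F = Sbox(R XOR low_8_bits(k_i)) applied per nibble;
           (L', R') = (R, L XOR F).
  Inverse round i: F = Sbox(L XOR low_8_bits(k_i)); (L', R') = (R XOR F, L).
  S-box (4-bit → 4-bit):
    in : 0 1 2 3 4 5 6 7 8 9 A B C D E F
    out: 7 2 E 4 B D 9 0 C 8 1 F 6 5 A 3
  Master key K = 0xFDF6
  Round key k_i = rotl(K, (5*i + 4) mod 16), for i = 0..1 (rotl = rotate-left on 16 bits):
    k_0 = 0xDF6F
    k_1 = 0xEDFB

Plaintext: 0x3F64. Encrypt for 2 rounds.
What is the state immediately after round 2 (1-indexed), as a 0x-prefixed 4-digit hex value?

s_0 = plaintext = 0x3F64
s_1 = Round(s_0, k_0) = 0x6440
s_2 = Round(s_1, k_1) = 0x409B

0x409B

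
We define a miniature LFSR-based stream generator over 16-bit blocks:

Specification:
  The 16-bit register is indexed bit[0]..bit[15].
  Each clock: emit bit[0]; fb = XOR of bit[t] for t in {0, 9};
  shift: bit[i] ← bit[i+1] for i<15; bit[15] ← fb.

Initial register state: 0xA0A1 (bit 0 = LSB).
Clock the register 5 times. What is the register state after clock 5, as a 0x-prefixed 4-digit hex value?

0x8D05

reg_0 = 0xA0A1
clock 1: out=1, reg = 0xD050
clock 2: out=0, reg = 0x6828
clock 3: out=0, reg = 0x3414
clock 4: out=0, reg = 0x1A0A
clock 5: out=0, reg = 0x8D05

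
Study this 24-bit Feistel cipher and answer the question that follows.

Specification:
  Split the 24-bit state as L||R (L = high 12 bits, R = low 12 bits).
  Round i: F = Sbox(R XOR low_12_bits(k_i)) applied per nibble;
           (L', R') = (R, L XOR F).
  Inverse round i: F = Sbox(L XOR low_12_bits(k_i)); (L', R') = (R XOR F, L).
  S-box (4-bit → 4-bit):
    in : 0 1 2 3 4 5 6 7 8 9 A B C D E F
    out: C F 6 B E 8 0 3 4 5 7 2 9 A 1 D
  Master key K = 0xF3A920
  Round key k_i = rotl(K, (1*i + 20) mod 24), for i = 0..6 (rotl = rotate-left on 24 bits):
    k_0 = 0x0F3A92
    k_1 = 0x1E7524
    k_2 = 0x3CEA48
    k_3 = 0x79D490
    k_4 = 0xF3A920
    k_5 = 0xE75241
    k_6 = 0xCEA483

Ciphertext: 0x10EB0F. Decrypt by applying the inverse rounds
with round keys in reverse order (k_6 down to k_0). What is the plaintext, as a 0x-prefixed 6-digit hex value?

s_0 = ciphertext = 0x10EB0F
s_1 = InvRound(s_0, k_6) = 0x34510E
s_2 = InvRound(s_1, k_5) = 0xEC0345
s_3 = InvRound(s_2, k_4) = 0x059EC0
s_4 = InvRound(s_3, k_3) = 0x055059
s_5 = InvRound(s_4, k_2) = 0x7A3055
s_6 = InvRound(s_5, k_1) = 0x6167A3
s_7 = InvRound(s_6, k_0) = 0xEED616

0xEED616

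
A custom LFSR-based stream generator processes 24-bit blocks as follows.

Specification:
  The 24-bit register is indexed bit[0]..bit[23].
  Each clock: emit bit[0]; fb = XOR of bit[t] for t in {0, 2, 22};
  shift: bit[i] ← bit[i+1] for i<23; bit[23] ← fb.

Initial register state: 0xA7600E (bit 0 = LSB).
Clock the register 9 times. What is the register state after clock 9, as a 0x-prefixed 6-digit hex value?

0x01D3B0

reg_0 = 0xA7600E
clock 1: out=0, reg = 0xD3B007
clock 2: out=1, reg = 0xE9D803
clock 3: out=1, reg = 0x74EC01
clock 4: out=1, reg = 0x3A7600
clock 5: out=0, reg = 0x1D3B00
clock 6: out=0, reg = 0x0E9D80
clock 7: out=0, reg = 0x074EC0
clock 8: out=0, reg = 0x03A760
clock 9: out=0, reg = 0x01D3B0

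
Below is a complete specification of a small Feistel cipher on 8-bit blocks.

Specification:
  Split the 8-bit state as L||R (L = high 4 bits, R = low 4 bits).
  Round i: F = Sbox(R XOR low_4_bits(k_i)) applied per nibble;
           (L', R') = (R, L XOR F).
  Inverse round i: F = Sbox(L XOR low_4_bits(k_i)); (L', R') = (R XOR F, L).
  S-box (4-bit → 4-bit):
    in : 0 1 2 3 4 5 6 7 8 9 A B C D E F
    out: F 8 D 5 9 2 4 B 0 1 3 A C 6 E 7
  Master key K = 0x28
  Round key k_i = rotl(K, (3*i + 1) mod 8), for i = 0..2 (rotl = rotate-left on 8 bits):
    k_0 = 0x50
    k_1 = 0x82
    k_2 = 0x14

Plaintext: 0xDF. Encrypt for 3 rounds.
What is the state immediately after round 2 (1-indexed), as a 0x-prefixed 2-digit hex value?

0xAF

s_0 = plaintext = 0xDF
s_1 = Round(s_0, k_0) = 0xFA
s_2 = Round(s_1, k_1) = 0xAF
s_3 = Round(s_2, k_2) = 0xF0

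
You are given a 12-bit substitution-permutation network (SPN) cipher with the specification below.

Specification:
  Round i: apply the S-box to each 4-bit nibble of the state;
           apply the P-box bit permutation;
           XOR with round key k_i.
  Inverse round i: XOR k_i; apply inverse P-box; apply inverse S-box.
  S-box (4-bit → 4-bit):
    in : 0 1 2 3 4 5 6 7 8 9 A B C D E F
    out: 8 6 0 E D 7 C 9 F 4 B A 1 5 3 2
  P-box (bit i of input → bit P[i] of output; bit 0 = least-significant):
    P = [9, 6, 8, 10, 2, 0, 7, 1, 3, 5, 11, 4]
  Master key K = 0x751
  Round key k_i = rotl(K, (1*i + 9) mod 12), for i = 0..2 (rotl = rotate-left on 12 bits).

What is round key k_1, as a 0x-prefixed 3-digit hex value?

K = 0x751
k_0 = rotl(K, (1*0+9) mod 12) = rotl(K, 9) = 0x2EA
k_1 = rotl(K, (1*1+9) mod 12) = rotl(K, 10) = 0x5D4

0x5D4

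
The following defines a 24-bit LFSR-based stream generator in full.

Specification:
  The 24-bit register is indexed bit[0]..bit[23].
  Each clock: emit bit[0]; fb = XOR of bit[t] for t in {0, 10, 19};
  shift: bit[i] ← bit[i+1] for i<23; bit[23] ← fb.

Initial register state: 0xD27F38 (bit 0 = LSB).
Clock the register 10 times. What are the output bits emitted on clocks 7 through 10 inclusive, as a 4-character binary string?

reg_0 = 0xD27F38
clock 1: out=0, reg = 0xE93F9C
clock 2: out=0, reg = 0x749FCE
clock 3: out=0, reg = 0xBA4FE7
clock 4: out=1, reg = 0xDD27F3
clock 5: out=1, reg = 0xEE93F9
clock 6: out=1, reg = 0x7749FC
clock 7: out=0, reg = 0x3BA4FE
clock 8: out=0, reg = 0x1DD27F
clock 9: out=1, reg = 0x0EE93F
clock 10: out=1, reg = 0x07749F

0011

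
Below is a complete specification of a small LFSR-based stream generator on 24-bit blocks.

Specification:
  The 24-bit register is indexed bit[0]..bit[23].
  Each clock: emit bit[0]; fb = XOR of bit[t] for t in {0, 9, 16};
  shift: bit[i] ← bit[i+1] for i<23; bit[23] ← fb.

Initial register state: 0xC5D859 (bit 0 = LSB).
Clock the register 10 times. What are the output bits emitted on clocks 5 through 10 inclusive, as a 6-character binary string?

reg_0 = 0xC5D859
clock 1: out=1, reg = 0x62EC2C
clock 2: out=0, reg = 0x317616
clock 3: out=0, reg = 0x18BB0B
clock 4: out=1, reg = 0x0C5D85
clock 5: out=1, reg = 0x862EC2
clock 6: out=0, reg = 0xC31761
clock 7: out=1, reg = 0xE18BB0
clock 8: out=0, reg = 0x70C5D8
clock 9: out=0, reg = 0x3862EC
clock 10: out=0, reg = 0x9C3176

101000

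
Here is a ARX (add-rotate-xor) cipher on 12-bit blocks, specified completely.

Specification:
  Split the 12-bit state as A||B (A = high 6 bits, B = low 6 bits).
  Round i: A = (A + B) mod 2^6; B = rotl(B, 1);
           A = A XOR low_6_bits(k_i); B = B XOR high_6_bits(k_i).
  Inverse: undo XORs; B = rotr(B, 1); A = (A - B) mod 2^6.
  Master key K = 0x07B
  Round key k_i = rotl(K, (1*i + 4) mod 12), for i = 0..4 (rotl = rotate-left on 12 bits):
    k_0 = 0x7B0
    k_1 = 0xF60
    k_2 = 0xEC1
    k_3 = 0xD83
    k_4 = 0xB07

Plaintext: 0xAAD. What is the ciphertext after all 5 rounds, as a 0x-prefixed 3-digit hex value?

0xD10

s_0 = plaintext = 0xAAD
s_1 = Round(s_0, k_0) = 0x9C5
s_2 = Round(s_1, k_1) = 0x337
s_3 = Round(s_2, k_2) = 0x094
s_4 = Round(s_3, k_3) = 0x55E
s_5 = Round(s_4, k_4) = 0xD10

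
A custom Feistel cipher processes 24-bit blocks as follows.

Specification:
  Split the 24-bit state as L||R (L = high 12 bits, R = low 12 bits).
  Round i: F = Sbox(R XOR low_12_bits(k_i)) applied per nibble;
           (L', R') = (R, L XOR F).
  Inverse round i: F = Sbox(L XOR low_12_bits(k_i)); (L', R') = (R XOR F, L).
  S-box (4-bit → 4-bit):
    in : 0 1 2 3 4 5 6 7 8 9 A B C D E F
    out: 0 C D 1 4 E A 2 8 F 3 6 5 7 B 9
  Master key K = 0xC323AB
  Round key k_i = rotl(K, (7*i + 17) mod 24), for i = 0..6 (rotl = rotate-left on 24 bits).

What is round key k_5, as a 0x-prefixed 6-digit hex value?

0x323ABC

K = 0xC323AB
k_0 = rotl(K, (7*0+17) mod 24) = rotl(K, 17) = 0x578647
k_1 = rotl(K, (7*1+17) mod 24) = rotl(K, 0) = 0xC323AB
k_2 = rotl(K, (7*2+17) mod 24) = rotl(K, 7) = 0x91D5E1
k_3 = rotl(K, (7*3+17) mod 24) = rotl(K, 14) = 0xEAF0C8
k_4 = rotl(K, (7*4+17) mod 24) = rotl(K, 21) = 0x786475
k_5 = rotl(K, (7*5+17) mod 24) = rotl(K, 4) = 0x323ABC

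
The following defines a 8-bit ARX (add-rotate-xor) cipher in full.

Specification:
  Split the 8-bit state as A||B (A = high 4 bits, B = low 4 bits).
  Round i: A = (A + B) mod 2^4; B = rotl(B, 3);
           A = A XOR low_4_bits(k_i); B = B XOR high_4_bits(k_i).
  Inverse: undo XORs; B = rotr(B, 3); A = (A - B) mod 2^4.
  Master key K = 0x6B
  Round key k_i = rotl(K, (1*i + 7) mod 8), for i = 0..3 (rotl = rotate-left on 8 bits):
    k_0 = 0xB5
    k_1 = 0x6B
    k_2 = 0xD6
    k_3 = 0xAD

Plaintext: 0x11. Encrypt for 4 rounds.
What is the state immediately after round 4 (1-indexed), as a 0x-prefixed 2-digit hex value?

0x5B

s_0 = plaintext = 0x11
s_1 = Round(s_0, k_0) = 0x73
s_2 = Round(s_1, k_1) = 0x1F
s_3 = Round(s_2, k_2) = 0x62
s_4 = Round(s_3, k_3) = 0x5B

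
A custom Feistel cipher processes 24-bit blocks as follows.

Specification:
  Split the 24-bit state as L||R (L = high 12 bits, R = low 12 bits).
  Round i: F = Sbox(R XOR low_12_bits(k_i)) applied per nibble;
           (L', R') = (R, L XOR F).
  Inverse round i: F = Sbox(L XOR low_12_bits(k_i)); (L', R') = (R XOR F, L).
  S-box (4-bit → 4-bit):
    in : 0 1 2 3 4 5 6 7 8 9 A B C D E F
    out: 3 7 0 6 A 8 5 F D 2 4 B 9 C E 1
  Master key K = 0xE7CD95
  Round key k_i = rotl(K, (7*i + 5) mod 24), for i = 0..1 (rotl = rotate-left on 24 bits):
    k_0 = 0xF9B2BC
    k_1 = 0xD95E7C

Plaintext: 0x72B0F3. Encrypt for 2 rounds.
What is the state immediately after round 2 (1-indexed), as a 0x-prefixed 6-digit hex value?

s_0 = plaintext = 0x72B0F3
s_1 = Round(s_0, k_0) = 0x0F378A
s_2 = Round(s_1, k_1) = 0x78A2E6

0x78A2E6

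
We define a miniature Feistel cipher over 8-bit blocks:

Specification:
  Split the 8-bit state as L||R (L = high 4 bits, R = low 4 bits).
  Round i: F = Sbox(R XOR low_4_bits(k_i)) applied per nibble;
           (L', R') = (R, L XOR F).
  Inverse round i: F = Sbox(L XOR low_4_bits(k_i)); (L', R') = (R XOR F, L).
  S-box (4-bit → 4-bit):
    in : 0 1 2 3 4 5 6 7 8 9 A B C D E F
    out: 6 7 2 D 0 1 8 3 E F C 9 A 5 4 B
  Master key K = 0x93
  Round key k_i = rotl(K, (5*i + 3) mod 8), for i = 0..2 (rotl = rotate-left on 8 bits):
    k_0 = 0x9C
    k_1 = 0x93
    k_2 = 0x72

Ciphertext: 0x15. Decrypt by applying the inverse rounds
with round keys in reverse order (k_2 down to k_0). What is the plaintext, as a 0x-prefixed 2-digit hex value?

0x88

s_0 = ciphertext = 0x15
s_1 = InvRound(s_0, k_2) = 0x81
s_2 = InvRound(s_1, k_1) = 0x88
s_3 = InvRound(s_2, k_0) = 0x88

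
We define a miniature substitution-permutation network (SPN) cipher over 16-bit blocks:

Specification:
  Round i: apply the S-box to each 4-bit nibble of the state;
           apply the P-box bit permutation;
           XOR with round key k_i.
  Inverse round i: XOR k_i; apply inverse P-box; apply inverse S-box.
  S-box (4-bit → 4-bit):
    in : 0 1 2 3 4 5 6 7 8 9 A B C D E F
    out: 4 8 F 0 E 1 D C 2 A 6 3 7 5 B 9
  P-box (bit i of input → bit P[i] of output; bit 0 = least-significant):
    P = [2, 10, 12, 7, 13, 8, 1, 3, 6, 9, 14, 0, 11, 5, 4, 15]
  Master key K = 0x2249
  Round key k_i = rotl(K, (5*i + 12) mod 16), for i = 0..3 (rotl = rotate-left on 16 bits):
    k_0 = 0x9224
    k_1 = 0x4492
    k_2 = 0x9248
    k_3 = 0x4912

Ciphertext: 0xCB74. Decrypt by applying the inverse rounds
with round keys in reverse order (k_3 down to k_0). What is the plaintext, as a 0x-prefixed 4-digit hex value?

0xF491

s_0 = ciphertext = 0xCB74
s_1 = InvRound(s_0, k_3) = 0x9B05
s_2 = InvRound(s_1, k_2) = 0x5F95
s_3 = InvRound(s_2, k_1) = 0x59AD
s_4 = InvRound(s_3, k_0) = 0xF491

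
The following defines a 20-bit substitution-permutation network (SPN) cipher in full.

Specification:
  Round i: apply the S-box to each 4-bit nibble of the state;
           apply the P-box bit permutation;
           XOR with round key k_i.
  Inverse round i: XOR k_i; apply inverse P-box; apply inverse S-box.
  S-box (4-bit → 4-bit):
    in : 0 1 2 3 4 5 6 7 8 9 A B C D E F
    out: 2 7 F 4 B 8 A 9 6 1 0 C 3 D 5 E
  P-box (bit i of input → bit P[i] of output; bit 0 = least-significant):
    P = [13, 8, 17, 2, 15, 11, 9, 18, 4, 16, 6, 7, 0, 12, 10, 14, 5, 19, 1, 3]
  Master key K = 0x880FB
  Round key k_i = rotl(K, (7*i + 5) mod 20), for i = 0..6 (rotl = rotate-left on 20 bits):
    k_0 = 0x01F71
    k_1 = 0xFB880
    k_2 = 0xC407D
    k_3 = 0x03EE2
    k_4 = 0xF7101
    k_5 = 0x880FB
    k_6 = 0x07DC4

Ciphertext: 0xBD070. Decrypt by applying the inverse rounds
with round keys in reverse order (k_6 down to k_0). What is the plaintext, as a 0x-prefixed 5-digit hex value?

s_0 = ciphertext = 0xBD070
s_1 = InvRound(s_0, k_6) = 0xC34C2
s_2 = InvRound(s_1, k_5) = 0x71979
s_3 = InvRound(s_2, k_4) = 0x45E09
s_4 = InvRound(s_3, k_3) = 0xD7B59
s_5 = InvRound(s_4, k_2) = 0x90084
s_6 = InvRound(s_5, k_1) = 0xA0A4D
s_7 = InvRound(s_6, k_0) = 0x489AF

0x489AF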